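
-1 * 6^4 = -1296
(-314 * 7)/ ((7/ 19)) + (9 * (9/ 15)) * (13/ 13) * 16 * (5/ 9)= -5918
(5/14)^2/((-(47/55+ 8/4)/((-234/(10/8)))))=8.36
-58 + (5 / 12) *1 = -691 / 12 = -57.58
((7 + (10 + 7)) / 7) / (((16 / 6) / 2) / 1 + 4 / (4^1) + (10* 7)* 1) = 72 / 1519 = 0.05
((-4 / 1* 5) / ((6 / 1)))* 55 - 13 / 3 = -563 / 3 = -187.67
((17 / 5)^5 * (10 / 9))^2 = 8063975601796 / 31640625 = 254861.45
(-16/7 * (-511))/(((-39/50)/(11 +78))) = -5197600/39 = -133271.79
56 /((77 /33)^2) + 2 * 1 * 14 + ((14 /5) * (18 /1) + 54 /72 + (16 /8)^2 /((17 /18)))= 222937 /2380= 93.67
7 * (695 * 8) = 38920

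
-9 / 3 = -3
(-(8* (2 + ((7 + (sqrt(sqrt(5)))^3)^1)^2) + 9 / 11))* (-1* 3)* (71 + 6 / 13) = 515595 / 143 + 22296* (5^(3 / 4) + 7)^2 / 13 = 187105.35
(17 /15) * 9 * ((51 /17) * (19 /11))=2907 /55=52.85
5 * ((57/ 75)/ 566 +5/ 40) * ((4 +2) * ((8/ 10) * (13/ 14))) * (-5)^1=-278889/ 19810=-14.08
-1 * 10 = -10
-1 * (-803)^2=-644809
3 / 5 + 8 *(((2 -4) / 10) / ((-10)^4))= 3749 / 6250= 0.60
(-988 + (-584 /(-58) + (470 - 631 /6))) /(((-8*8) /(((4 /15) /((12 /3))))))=106679 /167040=0.64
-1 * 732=-732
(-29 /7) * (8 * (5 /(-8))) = 145 /7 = 20.71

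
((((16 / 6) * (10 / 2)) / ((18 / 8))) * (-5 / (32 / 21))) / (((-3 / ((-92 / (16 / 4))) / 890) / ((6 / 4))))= -199013.89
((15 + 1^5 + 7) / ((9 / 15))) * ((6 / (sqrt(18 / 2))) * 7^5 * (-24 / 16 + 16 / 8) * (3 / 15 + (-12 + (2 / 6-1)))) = -72286907 / 9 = -8031878.56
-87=-87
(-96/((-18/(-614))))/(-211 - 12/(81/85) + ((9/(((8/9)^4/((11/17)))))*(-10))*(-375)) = -3078291456/32672727683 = -0.09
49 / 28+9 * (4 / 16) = 4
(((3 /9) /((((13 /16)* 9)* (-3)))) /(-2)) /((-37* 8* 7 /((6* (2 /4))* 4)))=-0.00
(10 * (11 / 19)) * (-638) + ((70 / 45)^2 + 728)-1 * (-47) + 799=-3258470 / 1539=-2117.26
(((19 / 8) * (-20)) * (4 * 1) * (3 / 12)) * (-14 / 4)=665 / 4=166.25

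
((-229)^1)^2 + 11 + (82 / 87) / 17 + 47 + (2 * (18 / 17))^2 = 1320096503 / 25143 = 52503.54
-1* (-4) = 4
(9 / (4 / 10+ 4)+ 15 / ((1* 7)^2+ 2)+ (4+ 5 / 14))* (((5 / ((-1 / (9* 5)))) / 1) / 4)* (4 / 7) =-1972350 / 9163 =-215.25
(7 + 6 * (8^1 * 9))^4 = 37141383841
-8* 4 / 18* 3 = -16 / 3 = -5.33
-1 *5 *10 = -50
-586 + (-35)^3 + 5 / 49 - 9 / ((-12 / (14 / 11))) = -46849819 / 1078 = -43459.94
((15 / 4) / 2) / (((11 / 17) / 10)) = 1275 / 44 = 28.98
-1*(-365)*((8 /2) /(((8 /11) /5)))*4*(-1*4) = -160600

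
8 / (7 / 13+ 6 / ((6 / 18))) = 104 / 241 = 0.43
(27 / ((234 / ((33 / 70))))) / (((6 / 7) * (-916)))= -0.00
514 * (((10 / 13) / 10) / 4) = 257 / 26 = 9.88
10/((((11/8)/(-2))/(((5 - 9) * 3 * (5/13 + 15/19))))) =204.93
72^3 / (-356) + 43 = -89485 / 89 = -1005.45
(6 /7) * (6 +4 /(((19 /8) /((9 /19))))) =14724 /2527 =5.83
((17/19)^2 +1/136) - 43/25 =-1119503/1227400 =-0.91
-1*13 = -13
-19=-19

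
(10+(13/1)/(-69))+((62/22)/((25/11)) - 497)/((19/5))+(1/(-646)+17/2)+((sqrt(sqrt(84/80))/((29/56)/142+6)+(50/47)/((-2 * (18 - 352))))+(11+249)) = 3976 * sqrt(2) * 21^(1/4) * 5^(3/4)/238705+13612227781/92068770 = 148.02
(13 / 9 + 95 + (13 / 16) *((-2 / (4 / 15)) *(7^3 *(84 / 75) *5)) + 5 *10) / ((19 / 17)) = -14147519 / 1368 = -10341.75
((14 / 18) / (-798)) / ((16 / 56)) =-7 / 2052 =-0.00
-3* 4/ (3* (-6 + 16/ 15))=30/ 37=0.81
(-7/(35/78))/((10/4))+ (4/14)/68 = -37103/5950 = -6.24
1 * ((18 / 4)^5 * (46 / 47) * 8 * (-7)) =-9506889 / 94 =-101137.12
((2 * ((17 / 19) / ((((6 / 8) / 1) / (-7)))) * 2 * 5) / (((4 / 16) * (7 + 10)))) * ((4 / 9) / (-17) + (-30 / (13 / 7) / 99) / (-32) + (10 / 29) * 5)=-2420537980 / 36165987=-66.93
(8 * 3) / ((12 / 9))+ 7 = 25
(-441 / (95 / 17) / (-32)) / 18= 833 / 6080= 0.14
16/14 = 8/7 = 1.14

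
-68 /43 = -1.58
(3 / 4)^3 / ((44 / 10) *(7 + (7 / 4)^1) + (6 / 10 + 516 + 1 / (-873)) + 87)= 117855 / 179376736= 0.00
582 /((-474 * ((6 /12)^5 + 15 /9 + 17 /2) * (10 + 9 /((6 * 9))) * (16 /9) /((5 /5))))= -31428 /4717801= -0.01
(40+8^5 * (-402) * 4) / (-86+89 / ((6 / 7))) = -316145424 / 107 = -2954630.13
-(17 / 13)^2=-289 / 169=-1.71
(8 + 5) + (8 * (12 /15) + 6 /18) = 296 /15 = 19.73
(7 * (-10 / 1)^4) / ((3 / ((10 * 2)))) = 1400000 / 3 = 466666.67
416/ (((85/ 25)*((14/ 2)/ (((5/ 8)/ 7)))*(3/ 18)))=9.36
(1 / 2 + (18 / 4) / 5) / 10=7 / 50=0.14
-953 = -953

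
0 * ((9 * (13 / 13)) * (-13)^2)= 0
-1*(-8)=8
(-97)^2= 9409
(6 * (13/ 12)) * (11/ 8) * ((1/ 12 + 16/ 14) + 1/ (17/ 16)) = 442585/ 22848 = 19.37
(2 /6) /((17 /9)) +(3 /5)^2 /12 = 351 /1700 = 0.21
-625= -625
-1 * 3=-3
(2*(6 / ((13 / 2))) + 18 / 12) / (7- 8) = -87 / 26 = -3.35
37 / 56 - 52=-2875 / 56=-51.34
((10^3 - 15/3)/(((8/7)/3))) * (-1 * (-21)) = 438795/8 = 54849.38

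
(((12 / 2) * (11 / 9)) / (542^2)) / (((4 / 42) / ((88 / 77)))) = 22 / 73441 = 0.00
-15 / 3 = -5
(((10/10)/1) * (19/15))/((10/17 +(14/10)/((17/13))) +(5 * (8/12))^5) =26163/8534263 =0.00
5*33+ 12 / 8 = 333 / 2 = 166.50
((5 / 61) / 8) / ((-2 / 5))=-25 / 976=-0.03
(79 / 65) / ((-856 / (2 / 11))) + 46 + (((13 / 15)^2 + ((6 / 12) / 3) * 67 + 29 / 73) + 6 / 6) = 59.31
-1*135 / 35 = -27 / 7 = -3.86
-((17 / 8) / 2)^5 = -1419857 / 1048576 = -1.35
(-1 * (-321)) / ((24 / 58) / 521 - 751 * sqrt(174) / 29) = -632553348673 * sqrt(174) / 8879393735530 - 9699978 / 4439696867765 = -0.94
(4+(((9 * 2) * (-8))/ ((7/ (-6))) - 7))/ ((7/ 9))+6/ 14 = 7608/ 49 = 155.27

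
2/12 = 0.17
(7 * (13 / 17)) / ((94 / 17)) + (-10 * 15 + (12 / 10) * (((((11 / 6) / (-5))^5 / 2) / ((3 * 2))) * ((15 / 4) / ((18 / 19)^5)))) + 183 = 195463113641257697 / 5754868300800000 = 33.96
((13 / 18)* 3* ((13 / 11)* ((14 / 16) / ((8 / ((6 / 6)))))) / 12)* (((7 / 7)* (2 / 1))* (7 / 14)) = 1183 / 50688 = 0.02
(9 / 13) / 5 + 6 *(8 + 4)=4689 / 65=72.14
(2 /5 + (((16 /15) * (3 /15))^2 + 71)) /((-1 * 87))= -401881 /489375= -0.82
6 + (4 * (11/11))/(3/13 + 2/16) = 638/37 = 17.24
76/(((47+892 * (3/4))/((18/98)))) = 171/8771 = 0.02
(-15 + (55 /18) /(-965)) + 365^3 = 168930580129 /3474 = 48627110.00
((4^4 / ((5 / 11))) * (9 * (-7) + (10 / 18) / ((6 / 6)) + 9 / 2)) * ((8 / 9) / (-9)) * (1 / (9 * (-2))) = -5874176 / 32805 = -179.06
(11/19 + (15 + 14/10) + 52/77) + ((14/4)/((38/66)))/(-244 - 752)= 85719979/4857160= 17.65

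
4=4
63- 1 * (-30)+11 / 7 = 662 / 7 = 94.57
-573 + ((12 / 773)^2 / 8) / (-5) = -1711920603 / 2987645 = -573.00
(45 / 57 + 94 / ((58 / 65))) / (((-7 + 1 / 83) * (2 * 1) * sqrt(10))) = -60673 * sqrt(10) / 79895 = -2.40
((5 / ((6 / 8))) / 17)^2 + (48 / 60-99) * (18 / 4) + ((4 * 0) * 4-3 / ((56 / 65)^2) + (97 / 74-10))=-685804312099 / 1508996160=-454.48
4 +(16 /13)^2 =932 /169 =5.51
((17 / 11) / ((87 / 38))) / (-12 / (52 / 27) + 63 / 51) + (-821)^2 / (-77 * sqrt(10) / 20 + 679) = 14828902 * sqrt(10) / 2633673 + 460456596145787 / 463758211224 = 1010.69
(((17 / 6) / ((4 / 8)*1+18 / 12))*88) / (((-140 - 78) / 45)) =-2805 / 109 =-25.73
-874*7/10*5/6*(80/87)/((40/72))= -24472/29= -843.86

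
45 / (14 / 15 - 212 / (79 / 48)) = -53325 / 151534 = -0.35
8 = 8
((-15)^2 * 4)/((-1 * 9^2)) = -100/9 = -11.11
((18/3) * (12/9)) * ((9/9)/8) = 1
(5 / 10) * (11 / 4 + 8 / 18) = 1.60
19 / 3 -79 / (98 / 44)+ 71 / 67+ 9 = -187883 / 9849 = -19.08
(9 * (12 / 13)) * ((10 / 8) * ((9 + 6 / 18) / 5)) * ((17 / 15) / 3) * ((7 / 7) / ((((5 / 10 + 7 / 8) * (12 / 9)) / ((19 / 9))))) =18088 / 2145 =8.43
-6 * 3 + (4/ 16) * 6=-33/ 2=-16.50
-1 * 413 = -413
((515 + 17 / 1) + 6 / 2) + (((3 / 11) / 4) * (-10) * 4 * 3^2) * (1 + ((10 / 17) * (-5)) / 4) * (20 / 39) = 1292485 / 2431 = 531.67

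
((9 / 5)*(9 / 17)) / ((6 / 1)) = 27 / 170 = 0.16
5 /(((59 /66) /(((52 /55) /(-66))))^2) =2704 /2106005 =0.00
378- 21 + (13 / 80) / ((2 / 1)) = 57133 / 160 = 357.08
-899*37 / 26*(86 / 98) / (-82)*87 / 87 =1430309 / 104468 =13.69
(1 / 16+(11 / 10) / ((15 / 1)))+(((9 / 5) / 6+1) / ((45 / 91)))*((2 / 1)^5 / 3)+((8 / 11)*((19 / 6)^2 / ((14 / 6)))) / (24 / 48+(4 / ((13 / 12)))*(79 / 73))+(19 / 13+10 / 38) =10725690094201 / 350544514320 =30.60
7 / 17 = 0.41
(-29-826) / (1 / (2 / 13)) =-131.54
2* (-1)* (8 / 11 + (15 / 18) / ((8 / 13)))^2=-1207801 / 139392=-8.66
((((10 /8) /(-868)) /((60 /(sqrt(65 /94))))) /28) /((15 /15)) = -sqrt(6110) /109659648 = -0.00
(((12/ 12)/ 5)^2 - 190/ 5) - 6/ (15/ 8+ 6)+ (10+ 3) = -13504/ 525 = -25.72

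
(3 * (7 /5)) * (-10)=-42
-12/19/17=-12/323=-0.04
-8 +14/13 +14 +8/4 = 118/13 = 9.08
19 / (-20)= -19 / 20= -0.95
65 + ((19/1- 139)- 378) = -433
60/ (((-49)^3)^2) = 60/ 13841287201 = 0.00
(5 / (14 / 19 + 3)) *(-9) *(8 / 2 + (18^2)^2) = -89757900 / 71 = -1264195.77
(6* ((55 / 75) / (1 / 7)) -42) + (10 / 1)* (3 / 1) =94 / 5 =18.80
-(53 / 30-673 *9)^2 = -32999265649 / 900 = -36665850.72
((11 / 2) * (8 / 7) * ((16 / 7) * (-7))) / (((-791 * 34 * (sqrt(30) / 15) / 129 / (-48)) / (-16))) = 17436672 * sqrt(30) / 94129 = 1014.61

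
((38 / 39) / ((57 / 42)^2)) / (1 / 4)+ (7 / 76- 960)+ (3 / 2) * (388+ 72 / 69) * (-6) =-303991433 / 68172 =-4459.18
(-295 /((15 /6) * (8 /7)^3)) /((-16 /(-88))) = -222607 /512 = -434.78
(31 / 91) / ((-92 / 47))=-1457 / 8372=-0.17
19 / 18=1.06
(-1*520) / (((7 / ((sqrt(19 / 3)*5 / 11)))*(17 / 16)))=-41600*sqrt(57) / 3927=-79.98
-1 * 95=-95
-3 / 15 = -0.20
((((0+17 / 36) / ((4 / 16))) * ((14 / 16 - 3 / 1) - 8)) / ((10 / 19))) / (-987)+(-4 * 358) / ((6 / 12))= -2863.96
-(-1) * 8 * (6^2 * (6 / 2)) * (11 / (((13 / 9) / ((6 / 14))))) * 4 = 1026432 / 91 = 11279.47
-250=-250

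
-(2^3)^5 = -32768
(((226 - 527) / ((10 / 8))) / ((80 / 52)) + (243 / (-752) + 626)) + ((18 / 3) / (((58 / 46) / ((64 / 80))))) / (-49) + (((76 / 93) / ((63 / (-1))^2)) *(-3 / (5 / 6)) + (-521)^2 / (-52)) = -1381021235160811 / 290683738800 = -4750.94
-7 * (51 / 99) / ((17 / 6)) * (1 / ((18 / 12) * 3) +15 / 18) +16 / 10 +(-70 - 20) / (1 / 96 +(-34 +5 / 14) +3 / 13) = 38749729 / 13130865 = 2.95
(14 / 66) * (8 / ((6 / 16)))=4.53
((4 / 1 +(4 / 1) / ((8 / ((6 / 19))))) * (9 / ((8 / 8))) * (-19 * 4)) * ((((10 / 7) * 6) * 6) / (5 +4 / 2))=-1023840 / 49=-20894.69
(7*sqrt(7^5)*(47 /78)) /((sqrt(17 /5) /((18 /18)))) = 16121*sqrt(595) /1326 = 296.56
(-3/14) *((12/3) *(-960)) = 5760/7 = 822.86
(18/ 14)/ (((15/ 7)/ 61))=36.60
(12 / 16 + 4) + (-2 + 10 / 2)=31 / 4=7.75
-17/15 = -1.13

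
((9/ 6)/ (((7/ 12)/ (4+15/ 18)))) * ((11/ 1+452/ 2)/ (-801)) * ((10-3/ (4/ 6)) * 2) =-25201/ 623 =-40.45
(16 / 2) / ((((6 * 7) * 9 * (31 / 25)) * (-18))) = -50 / 52731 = -0.00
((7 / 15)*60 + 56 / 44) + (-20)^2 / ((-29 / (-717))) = 3164138 / 319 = 9918.93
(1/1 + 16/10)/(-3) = -13/15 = -0.87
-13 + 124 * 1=111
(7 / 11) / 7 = 1 / 11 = 0.09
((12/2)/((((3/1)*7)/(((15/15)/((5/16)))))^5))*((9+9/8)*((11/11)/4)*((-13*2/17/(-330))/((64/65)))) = 173056/29464771875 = 0.00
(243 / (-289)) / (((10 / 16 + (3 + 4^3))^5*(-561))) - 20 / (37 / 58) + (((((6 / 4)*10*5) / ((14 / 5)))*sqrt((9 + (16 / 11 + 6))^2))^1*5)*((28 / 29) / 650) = -980919758011475573469793 / 34935651697971791616707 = -28.08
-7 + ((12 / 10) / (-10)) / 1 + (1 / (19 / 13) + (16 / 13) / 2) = -5.82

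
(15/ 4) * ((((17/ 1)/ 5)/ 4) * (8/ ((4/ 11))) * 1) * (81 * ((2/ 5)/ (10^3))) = 45441/ 20000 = 2.27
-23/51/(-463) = 23/23613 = 0.00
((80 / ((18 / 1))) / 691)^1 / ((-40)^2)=1 / 248760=0.00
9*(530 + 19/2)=9711/2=4855.50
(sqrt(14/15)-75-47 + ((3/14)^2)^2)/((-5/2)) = 4686671/96040-2 * sqrt(210)/75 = 48.41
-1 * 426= -426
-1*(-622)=622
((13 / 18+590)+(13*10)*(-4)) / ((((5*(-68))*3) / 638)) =-406087 / 9180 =-44.24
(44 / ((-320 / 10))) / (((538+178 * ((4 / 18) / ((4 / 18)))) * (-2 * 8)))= 11 / 91648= 0.00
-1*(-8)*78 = 624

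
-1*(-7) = 7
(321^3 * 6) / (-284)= -99228483 / 142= -698792.13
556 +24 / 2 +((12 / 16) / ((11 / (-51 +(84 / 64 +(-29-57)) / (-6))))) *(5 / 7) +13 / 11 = 5592151 / 9856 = 567.39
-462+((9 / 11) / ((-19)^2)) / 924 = -565057413 / 1223068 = -462.00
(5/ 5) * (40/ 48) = 5/ 6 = 0.83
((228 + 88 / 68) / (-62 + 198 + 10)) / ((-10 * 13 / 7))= -13643 / 161330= -0.08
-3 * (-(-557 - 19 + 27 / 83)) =-143343 / 83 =-1727.02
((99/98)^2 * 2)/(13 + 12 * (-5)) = -9801/225694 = -0.04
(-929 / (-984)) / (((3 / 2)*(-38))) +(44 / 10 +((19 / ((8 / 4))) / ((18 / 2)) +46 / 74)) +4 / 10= 6.46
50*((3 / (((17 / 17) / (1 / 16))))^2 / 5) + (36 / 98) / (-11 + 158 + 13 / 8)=0.35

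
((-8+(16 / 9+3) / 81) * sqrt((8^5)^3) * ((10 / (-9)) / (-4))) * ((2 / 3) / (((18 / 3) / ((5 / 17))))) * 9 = -303510323200 * sqrt(2) / 111537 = -3848305.18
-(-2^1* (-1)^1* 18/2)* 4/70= -1.03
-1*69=-69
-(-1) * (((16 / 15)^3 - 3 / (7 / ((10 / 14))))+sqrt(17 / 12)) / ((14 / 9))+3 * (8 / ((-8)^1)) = -621671 / 257250+3 * sqrt(51) / 28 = -1.65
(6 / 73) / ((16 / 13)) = 39 / 584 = 0.07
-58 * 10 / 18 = -290 / 9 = -32.22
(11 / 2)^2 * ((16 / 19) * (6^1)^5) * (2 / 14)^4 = 3763584 / 45619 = 82.50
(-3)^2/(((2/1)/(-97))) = -873/2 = -436.50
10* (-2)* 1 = -20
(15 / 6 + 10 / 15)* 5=95 / 6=15.83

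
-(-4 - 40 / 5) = 12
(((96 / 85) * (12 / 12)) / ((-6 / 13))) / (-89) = 208 / 7565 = 0.03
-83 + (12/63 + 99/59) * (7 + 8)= -22704/413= -54.97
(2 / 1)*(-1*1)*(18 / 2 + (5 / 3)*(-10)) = 46 / 3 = 15.33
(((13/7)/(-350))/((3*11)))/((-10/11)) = 13/73500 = 0.00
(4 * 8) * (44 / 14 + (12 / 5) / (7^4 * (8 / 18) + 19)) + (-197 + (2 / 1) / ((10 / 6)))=-32555883 / 342125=-95.16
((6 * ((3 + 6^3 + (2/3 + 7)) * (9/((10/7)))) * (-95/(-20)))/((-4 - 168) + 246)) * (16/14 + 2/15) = 129846/185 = 701.87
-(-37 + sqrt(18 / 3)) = 37 -sqrt(6) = 34.55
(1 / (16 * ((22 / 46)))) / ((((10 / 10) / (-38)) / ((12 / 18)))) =-437 / 132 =-3.31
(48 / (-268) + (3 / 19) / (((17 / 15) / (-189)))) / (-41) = 573711 / 887281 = 0.65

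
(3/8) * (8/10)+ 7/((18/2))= 97/90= 1.08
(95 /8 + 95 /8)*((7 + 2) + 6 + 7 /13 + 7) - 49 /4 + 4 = 527.04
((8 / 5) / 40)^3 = 1 / 15625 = 0.00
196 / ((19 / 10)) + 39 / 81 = 53167 / 513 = 103.64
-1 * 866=-866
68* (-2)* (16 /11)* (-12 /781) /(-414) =-4352 /592779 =-0.01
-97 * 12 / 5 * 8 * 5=-9312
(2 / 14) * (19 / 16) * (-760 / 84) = -1.53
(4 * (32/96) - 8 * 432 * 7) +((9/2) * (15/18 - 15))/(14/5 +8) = -1742153/72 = -24196.57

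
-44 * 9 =-396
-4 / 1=-4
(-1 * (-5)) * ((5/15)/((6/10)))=25/9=2.78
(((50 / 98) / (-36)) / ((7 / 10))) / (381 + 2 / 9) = -125 / 2353666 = -0.00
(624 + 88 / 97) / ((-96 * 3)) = -7577 / 3492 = -2.17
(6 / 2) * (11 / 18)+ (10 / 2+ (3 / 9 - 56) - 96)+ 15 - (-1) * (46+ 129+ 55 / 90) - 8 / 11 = 4460 / 99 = 45.05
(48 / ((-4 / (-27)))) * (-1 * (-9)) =2916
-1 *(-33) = 33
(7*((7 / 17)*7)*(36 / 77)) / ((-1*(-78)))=294 / 2431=0.12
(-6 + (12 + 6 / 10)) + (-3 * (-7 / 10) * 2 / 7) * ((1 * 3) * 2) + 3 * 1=66 / 5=13.20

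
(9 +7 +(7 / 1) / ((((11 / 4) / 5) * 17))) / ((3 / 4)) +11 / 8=35465 / 1496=23.71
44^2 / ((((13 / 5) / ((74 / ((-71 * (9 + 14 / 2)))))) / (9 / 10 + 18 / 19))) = -120879 / 1349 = -89.61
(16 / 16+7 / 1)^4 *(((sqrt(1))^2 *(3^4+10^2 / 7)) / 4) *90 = 61470720 / 7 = 8781531.43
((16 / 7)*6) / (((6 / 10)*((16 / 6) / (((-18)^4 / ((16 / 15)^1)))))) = 5904900 / 7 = 843557.14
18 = 18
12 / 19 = 0.63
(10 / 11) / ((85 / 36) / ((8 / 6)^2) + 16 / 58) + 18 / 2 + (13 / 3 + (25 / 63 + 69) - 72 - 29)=-36522517 / 2063061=-17.70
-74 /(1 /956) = -70744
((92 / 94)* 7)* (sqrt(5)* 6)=1932* sqrt(5) / 47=91.92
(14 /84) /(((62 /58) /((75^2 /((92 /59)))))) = 562.43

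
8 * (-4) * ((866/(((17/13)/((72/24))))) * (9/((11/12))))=-116722944/187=-624186.87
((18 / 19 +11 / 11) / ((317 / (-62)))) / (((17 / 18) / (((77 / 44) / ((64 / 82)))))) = -2962701 / 3276512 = -0.90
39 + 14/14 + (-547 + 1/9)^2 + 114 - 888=24166630/81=298353.46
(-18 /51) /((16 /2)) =-3 /68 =-0.04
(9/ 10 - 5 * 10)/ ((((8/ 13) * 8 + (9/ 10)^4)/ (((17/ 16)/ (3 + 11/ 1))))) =-0.67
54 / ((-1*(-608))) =27 / 304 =0.09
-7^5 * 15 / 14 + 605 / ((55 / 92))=-16995.50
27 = 27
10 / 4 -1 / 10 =12 / 5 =2.40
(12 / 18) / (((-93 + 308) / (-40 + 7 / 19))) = -502 / 4085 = -0.12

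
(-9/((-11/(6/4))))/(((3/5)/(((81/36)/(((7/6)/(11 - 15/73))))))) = 239355/5621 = 42.58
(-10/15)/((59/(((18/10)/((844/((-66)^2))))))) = -6534/62245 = -0.10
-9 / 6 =-3 / 2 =-1.50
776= 776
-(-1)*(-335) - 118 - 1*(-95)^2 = -9478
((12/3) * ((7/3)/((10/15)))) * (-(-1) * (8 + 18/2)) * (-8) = -1904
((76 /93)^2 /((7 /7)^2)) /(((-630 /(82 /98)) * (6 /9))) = -59204 /44499105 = -0.00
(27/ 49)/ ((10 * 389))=27/ 190610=0.00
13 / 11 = 1.18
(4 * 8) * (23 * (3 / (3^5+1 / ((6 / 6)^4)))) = 552 / 61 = 9.05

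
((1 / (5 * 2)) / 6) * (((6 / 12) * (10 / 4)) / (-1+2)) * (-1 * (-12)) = 1 / 4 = 0.25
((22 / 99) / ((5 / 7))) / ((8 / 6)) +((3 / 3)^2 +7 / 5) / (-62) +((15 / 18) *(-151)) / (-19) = 60232 / 8835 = 6.82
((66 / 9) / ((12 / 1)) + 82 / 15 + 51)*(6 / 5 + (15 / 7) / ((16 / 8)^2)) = 99.07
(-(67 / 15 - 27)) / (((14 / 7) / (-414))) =-4664.40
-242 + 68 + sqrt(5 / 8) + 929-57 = sqrt(10) / 4 + 698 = 698.79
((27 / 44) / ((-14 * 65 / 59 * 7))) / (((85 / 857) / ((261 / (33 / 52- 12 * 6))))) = 118772487 / 566731550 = 0.21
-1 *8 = -8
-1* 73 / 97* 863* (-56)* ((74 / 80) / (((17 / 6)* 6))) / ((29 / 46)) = 750570086 / 239105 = 3139.08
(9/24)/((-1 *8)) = -3/64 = -0.05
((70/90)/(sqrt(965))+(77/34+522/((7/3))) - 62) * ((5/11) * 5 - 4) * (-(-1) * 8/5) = -2966052/6545 - 1064 * sqrt(965)/477675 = -453.25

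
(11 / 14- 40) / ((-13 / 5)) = 2745 / 182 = 15.08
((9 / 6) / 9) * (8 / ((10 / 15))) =2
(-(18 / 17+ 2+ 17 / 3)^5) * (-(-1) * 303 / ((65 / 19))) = -4479525.85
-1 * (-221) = 221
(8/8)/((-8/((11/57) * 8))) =-11/57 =-0.19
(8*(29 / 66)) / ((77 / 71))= 8236 / 2541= 3.24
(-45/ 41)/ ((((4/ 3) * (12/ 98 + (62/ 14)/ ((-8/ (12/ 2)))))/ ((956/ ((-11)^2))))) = 2107980/ 1036849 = 2.03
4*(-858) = -3432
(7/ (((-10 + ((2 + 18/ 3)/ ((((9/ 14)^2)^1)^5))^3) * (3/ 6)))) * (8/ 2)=1186952431706053698400244129628/ 6195566471048265051935887962947335051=0.00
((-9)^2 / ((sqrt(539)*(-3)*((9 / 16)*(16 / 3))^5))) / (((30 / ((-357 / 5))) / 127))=2159*sqrt(11) / 4950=1.45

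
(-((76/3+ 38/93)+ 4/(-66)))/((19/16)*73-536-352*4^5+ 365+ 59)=420352/5900227179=0.00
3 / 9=1 / 3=0.33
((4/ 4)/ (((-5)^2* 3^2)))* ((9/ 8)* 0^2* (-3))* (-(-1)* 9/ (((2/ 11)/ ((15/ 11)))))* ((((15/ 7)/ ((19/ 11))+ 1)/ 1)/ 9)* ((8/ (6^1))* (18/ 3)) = 0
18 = 18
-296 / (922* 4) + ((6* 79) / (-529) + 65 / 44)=0.50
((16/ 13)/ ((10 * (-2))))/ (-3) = 4/ 195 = 0.02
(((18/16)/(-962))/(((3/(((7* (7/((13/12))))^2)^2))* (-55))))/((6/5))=3735591048/151116251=24.72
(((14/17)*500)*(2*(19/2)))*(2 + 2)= 532000/17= 31294.12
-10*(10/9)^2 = -1000/81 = -12.35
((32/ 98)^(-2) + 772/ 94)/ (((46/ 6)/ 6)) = 1904967/ 138368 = 13.77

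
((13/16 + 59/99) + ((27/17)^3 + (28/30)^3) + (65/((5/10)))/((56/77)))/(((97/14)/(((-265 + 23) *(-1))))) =41566509753769/6433573500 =6460.87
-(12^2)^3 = -2985984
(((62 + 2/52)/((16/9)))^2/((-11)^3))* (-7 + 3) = 210743289/57584384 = 3.66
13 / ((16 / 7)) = 5.69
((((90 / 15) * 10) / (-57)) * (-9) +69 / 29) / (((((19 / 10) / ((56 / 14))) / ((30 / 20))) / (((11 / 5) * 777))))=63983.71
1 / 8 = 0.12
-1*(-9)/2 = 9/2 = 4.50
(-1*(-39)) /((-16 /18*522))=-39 /464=-0.08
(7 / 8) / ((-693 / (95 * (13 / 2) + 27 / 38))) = -0.78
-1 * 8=-8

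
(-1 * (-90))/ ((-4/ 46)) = -1035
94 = 94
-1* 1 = -1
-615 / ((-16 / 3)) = 1845 / 16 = 115.31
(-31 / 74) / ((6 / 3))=-31 / 148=-0.21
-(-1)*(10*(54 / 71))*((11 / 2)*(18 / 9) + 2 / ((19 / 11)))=124740 / 1349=92.47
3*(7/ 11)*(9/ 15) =63/ 55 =1.15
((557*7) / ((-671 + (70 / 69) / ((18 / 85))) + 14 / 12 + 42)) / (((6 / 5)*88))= -4035465 / 68096072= -0.06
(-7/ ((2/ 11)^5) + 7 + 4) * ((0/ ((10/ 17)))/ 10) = 0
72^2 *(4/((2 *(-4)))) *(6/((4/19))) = -73872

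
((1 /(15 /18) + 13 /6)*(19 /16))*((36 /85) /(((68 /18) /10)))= 51813 /11560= 4.48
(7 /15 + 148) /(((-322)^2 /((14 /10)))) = 2227 /1110900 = 0.00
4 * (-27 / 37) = -108 / 37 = -2.92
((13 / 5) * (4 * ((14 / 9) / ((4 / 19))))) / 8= 1729 / 180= 9.61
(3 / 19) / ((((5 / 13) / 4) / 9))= 1404 / 95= 14.78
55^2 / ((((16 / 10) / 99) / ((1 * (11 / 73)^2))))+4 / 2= 181267639 / 42632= 4251.91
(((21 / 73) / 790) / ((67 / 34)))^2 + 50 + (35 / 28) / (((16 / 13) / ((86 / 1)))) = 16403948471973243 / 119437167456800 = 137.34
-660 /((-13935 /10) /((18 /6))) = 1320 /929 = 1.42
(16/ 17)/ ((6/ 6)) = 16/ 17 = 0.94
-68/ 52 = -17/ 13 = -1.31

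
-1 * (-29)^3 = 24389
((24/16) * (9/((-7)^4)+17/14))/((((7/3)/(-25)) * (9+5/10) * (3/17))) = -7457475/638666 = -11.68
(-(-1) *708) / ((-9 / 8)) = -1888 / 3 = -629.33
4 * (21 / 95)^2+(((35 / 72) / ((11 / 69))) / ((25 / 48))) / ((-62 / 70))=-19740826 / 3077525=-6.41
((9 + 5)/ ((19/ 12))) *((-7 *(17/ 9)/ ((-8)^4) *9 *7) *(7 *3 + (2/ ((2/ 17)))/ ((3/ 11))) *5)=-3644375/ 4864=-749.25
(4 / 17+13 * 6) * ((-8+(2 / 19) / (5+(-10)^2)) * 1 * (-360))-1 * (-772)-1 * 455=3835309 / 17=225606.41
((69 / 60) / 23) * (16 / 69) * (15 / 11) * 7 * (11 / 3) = 28 / 69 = 0.41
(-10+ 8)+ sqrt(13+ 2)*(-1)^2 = -2+ sqrt(15) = 1.87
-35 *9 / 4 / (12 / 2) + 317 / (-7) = -3271 / 56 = -58.41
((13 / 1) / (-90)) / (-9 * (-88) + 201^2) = -13 / 3707370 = -0.00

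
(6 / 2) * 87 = 261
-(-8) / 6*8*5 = 160 / 3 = 53.33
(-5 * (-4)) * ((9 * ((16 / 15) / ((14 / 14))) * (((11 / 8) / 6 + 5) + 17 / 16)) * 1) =1208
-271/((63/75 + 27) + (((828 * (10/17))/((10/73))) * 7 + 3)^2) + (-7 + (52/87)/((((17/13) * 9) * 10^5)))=-3475959162770863664813/496565599680521325000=-7.00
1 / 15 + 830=12451 / 15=830.07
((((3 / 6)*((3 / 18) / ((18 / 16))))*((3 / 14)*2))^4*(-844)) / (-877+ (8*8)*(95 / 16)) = 13504 / 7829221617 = 0.00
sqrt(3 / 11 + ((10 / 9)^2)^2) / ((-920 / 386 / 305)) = -11773*sqrt(1426513) / 81972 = -171.54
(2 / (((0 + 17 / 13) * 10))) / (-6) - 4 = -4.03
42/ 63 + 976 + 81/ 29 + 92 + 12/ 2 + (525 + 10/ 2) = 139849/ 87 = 1607.46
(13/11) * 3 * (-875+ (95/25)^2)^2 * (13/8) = 58666515843/13750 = 4266655.70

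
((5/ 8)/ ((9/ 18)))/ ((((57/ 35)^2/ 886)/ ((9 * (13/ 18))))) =35273875/ 12996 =2714.21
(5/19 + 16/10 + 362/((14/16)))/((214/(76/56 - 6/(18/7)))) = -11330719/5977020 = -1.90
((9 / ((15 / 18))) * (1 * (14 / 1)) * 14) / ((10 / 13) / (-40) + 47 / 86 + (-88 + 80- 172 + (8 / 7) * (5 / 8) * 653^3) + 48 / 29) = 4804162272 / 451386910760665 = 0.00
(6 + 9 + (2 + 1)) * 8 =144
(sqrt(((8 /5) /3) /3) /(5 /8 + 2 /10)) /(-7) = -16*sqrt(10) /693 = -0.07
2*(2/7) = 4/7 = 0.57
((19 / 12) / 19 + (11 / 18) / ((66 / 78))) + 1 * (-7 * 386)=-97243 / 36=-2701.19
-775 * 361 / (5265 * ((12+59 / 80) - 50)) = 4476400 / 3138993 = 1.43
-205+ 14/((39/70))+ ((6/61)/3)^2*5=-26102035/145119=-179.87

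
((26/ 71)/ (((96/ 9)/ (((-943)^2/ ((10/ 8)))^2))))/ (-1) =-30839787576039/ 1775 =-17374528211.85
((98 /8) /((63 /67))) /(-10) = -469 /360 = -1.30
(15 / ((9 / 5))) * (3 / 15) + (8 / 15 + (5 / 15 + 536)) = 8078 / 15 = 538.53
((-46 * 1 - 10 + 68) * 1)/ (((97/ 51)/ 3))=1836/ 97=18.93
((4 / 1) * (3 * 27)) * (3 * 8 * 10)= 77760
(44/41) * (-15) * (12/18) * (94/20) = -2068/41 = -50.44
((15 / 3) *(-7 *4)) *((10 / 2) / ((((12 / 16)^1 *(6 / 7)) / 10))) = -98000 / 9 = -10888.89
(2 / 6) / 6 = 1 / 18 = 0.06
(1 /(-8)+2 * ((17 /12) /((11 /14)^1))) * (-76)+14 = -16537 /66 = -250.56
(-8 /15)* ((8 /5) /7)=-64 /525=-0.12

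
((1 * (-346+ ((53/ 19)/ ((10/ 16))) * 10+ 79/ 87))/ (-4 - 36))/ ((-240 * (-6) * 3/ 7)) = 3476627/ 285638400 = 0.01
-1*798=-798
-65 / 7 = -9.29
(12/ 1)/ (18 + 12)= 2/ 5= 0.40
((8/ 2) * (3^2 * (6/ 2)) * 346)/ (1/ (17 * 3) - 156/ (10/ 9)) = -9528840/ 35797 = -266.19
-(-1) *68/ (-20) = -17/ 5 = -3.40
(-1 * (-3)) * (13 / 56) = 39 / 56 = 0.70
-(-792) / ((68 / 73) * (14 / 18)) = 130086 / 119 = 1093.16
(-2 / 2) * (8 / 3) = -8 / 3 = -2.67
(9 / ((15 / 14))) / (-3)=-14 / 5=-2.80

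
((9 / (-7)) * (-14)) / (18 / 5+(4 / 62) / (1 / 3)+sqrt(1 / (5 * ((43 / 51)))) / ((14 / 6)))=384063960 / 80697457 - 201810 * sqrt(10965) / 80697457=4.50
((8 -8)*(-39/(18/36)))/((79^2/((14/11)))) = 0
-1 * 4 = -4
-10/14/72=-5/504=-0.01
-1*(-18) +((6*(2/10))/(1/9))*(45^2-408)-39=87213/5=17442.60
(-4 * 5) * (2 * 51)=-2040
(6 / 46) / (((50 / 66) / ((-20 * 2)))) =-792 / 115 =-6.89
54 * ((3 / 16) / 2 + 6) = 5265 / 16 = 329.06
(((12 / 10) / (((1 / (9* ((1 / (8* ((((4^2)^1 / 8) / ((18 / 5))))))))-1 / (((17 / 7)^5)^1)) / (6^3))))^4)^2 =243599851065002291851361105632143476272449034697006098772449601057344312098566416027877376 / 34825843627563492755235599234120368000267994419777867868408250390625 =6994801150264200377381.24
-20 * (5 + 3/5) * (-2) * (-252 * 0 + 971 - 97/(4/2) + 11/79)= 16327024/79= 206671.19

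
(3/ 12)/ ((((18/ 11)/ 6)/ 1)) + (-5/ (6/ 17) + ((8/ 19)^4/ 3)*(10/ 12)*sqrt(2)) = -53/ 4 + 10240*sqrt(2)/ 1172889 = -13.24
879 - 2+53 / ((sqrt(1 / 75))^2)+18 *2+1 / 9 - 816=36649 / 9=4072.11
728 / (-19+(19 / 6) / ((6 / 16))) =-6552 / 95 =-68.97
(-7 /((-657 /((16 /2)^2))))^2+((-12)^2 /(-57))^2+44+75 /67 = 542547069127 /10440294363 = 51.97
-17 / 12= -1.42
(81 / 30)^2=729 / 100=7.29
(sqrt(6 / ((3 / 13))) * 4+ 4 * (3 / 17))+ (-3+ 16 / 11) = -157 / 187+ 4 * sqrt(26) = 19.56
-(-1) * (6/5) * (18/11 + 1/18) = 67/33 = 2.03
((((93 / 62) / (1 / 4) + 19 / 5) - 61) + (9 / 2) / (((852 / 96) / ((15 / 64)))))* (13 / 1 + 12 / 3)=-4932397 / 5680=-868.38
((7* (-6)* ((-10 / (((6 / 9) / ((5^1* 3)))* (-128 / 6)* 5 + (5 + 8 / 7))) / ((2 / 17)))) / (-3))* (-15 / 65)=134946 / 689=195.86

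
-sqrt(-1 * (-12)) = -2 * sqrt(3) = -3.46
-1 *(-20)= 20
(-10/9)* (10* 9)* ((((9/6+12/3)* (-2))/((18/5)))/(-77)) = -250/63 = -3.97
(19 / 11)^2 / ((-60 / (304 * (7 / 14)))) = -13718 / 1815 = -7.56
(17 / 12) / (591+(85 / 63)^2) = 22491 / 9411616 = 0.00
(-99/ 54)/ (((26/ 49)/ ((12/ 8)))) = -539/ 104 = -5.18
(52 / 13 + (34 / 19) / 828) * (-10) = -157405 / 3933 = -40.02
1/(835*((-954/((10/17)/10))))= -1/13542030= -0.00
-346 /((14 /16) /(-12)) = 33216 /7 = 4745.14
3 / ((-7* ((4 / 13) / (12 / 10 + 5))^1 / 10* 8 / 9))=-97.15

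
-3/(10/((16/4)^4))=-384/5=-76.80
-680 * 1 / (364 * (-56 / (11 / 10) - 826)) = 935 / 438893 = 0.00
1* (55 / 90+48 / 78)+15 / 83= 27331 / 19422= 1.41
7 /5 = 1.40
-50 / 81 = -0.62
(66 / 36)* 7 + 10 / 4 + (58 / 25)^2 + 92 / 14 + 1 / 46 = 16487749 / 603750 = 27.31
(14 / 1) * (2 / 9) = 28 / 9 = 3.11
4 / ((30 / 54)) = 7.20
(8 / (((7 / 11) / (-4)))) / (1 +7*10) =-0.71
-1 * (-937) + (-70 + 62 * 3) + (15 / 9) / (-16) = 50539 / 48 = 1052.90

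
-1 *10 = -10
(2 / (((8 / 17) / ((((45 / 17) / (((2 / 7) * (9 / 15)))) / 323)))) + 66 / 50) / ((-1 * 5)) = -98397 / 323000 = -0.30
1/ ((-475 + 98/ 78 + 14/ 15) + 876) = 195/ 78622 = 0.00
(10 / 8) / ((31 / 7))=35 / 124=0.28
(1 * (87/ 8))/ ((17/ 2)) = 1.28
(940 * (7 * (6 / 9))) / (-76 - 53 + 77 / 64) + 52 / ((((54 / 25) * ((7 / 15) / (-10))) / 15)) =-1334983180 / 171759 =-7772.42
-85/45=-17/9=-1.89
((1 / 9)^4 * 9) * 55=55 / 729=0.08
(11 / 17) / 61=0.01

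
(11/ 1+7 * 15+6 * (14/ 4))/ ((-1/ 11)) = -1507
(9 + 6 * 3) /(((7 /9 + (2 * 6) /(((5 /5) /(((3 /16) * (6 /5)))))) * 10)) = 243 /313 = 0.78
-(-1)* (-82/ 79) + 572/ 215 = 1.62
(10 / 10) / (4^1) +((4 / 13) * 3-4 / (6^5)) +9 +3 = 332897 / 25272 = 13.17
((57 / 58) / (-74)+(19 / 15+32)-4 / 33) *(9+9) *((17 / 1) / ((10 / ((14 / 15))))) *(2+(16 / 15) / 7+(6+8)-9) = 99853017827 / 14753750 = 6767.98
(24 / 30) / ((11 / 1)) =4 / 55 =0.07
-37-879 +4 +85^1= -827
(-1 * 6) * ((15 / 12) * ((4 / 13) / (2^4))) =-15 / 104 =-0.14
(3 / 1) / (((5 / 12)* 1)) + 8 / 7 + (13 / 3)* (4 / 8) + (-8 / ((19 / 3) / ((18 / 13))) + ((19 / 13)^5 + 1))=16.43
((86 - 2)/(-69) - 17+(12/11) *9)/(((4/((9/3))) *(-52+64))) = -2125/4048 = -0.52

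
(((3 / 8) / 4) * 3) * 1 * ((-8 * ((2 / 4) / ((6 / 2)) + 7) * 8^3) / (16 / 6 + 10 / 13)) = -160992 / 67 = -2402.87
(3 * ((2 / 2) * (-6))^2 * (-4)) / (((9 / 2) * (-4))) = 24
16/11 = 1.45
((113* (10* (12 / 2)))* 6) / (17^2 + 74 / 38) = 96615 / 691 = 139.82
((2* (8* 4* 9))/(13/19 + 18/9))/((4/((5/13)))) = 20.63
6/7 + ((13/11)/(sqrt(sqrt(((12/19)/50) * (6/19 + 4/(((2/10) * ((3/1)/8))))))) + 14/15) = 3.09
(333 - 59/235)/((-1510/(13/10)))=-254137/887125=-0.29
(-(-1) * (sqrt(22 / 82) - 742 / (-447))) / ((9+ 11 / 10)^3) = 1000 * sqrt(451) / 42242341+ 742000 / 460544547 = 0.00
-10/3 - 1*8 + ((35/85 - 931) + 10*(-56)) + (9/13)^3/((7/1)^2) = -8245967315/5490303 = -1501.91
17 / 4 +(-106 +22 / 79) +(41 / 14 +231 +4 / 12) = 881197 / 6636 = 132.79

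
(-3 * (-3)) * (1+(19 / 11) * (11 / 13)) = 288 / 13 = 22.15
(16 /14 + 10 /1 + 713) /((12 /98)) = 35483 /6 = 5913.83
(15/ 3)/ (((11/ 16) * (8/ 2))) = 20/ 11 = 1.82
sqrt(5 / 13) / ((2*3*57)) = sqrt(65) / 4446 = 0.00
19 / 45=0.42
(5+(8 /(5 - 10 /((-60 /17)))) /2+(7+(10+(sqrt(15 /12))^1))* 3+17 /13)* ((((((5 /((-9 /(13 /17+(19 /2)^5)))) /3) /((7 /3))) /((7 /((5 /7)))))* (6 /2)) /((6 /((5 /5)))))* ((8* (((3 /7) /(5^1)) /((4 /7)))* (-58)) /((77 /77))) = 6103644355* sqrt(5) /186592+215623444129085 /171011568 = 1334014.94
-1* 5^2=-25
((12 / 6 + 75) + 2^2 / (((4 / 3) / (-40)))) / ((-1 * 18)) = 43 / 18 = 2.39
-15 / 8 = -1.88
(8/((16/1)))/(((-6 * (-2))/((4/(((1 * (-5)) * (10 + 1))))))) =-0.00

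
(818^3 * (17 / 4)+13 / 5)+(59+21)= 11631048343 / 5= 2326209668.60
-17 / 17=-1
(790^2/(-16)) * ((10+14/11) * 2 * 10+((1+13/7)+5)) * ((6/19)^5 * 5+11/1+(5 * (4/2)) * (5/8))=-479328942158932875/3050553968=-157128491.15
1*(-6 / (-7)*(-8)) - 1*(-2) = -34 / 7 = -4.86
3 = 3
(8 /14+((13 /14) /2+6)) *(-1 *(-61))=12017 /28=429.18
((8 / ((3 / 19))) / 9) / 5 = 152 / 135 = 1.13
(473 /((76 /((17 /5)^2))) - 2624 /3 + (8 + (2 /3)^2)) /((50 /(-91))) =1235973557 /855000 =1445.58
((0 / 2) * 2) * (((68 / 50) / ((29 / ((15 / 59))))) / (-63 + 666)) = 0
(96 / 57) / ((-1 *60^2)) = -2 / 4275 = -0.00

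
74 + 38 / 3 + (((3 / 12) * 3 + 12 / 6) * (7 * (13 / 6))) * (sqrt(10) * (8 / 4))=260 / 3 + 1001 * sqrt(10) / 12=350.45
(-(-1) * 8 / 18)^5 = 1024 / 59049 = 0.02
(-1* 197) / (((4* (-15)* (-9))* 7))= -197 / 3780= -0.05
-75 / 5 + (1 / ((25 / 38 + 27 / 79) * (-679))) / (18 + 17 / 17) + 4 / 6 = -87620671 / 6113037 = -14.33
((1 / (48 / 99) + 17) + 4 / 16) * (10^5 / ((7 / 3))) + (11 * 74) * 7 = 5833636 / 7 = 833376.57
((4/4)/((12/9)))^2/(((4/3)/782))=329.91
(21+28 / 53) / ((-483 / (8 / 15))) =-1304 / 54855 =-0.02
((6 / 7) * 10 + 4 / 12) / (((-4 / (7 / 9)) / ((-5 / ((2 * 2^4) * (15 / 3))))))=187 / 3456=0.05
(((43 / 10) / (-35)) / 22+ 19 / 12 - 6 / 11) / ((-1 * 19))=-11923 / 219450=-0.05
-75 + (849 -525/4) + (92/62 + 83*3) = 110761/124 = 893.23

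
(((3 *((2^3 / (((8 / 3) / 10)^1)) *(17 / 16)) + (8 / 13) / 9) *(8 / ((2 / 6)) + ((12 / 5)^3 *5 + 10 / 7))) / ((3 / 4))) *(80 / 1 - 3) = 8151047707 / 8775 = 928894.33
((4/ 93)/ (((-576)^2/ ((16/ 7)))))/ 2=1/ 6749568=0.00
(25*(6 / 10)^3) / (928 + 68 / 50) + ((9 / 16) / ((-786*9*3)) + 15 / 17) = 6617388031 / 7450864992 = 0.89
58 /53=1.09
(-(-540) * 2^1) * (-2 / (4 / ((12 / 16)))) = -405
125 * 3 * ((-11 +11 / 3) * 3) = -8250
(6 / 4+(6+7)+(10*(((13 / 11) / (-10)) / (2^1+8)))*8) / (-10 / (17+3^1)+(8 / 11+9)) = 213 / 145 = 1.47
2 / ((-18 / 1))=-1 / 9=-0.11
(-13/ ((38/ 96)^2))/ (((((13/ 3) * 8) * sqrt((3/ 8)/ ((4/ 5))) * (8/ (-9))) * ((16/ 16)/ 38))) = 2592 * sqrt(30)/ 95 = 149.44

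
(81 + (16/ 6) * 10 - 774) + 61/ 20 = -39797/ 60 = -663.28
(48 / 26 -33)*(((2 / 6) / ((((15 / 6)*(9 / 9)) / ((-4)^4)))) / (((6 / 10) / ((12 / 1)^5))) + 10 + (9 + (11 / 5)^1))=-5733097866 / 13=-441007528.15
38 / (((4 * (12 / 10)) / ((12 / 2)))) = 95 / 2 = 47.50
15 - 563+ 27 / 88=-48197 / 88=-547.69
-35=-35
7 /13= 0.54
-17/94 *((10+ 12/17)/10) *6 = -273/235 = -1.16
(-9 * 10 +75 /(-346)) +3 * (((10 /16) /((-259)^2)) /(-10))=-16751467839 /185680208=-90.22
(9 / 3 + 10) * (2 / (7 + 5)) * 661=8593 / 6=1432.17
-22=-22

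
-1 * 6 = -6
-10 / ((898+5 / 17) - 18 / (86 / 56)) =-1462 / 129617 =-0.01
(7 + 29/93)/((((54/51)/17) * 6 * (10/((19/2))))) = 93347/5022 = 18.59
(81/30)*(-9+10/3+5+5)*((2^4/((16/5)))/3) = 39/2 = 19.50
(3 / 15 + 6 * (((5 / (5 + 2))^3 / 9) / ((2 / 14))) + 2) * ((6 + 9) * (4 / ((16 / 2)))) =2867 / 98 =29.26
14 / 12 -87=-515 / 6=-85.83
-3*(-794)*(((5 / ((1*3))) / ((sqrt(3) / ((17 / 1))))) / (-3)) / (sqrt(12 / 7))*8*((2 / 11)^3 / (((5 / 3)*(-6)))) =215968*sqrt(7) / 11979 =47.70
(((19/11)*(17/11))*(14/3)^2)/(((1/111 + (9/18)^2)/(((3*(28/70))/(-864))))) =-585599/1878525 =-0.31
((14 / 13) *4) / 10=28 / 65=0.43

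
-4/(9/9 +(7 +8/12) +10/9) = -9/22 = -0.41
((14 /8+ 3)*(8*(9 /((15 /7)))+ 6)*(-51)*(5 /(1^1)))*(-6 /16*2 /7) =287793 /56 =5139.16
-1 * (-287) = 287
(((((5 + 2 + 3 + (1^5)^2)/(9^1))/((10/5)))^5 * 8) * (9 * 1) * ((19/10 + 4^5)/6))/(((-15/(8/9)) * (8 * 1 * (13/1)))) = -1652222209/2763493200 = -0.60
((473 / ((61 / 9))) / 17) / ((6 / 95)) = 134805 / 2074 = 65.00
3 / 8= 0.38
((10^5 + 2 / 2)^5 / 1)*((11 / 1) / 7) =110005500110001100005500011 / 7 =15715071444285871429357140.00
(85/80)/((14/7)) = 17/32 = 0.53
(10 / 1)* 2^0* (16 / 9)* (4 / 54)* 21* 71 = 159040 / 81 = 1963.46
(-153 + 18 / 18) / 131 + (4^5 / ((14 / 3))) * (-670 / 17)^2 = 90325554904 / 265013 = 340834.43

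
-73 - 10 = -83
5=5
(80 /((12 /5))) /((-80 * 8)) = -5 /96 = -0.05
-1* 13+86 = 73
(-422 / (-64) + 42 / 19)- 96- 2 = -54231 / 608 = -89.20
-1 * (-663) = 663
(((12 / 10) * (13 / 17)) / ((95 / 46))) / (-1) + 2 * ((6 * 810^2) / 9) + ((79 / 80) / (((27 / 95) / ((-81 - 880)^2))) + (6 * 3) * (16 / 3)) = 14245591200959 / 3488400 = 4083703.47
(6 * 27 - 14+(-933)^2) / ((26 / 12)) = 5223822 / 13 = 401832.46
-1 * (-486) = 486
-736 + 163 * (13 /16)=-9657 /16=-603.56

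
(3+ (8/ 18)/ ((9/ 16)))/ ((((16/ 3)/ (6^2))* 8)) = 3.20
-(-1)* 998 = 998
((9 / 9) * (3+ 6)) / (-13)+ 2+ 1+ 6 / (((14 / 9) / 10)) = 3720 / 91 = 40.88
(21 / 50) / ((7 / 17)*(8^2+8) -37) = -357 / 6250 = -0.06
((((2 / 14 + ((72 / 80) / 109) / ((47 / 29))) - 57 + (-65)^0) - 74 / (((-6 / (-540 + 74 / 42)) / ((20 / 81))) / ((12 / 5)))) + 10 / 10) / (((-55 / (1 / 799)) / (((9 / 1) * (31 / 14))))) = 10774952790649 / 5956946018100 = 1.81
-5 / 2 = -2.50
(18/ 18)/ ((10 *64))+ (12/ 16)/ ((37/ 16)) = 7717/ 23680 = 0.33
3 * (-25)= -75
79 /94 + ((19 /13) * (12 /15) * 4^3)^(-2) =934709167 /1111949312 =0.84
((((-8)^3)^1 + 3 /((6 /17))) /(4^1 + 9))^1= -1007 /26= -38.73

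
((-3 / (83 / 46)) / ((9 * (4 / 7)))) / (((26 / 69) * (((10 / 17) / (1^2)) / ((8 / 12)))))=-62951 / 64740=-0.97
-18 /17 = -1.06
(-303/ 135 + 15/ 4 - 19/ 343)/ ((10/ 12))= 1.74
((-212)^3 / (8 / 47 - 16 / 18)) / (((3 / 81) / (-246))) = -88058896290.95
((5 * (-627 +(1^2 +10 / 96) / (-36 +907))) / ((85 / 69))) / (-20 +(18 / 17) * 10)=602911949 / 2229760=270.39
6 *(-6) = -36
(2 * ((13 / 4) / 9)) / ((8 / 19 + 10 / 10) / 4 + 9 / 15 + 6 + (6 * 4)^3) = 2470 / 47301867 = 0.00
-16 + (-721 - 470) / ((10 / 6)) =-3653 / 5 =-730.60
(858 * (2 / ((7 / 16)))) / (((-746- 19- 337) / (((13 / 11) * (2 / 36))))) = -2704 / 11571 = -0.23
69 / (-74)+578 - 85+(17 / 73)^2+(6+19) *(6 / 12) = 99497794 / 197173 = 504.62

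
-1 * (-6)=6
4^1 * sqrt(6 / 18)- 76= -76 + 4 * sqrt(3) / 3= -73.69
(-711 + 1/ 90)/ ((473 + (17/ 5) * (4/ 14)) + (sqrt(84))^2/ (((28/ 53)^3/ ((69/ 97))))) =-2433117736/ 3008795319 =-0.81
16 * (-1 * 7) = -112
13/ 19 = 0.68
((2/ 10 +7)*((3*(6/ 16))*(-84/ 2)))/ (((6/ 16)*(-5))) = 4536/ 25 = 181.44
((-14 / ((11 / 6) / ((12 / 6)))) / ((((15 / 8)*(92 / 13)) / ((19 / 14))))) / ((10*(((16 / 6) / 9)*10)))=-6669 / 126500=-0.05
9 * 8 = 72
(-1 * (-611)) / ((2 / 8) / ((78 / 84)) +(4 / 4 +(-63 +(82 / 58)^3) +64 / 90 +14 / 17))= -296394395310 / 27830135399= -10.65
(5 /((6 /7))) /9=35 /54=0.65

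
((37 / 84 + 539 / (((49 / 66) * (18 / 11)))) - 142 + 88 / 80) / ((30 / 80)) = 84898 / 105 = 808.55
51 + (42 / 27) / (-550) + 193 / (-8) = 532069 / 19800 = 26.87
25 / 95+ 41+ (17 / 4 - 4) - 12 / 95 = 15727 / 380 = 41.39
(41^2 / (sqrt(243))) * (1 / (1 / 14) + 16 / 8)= 26896 * sqrt(3) / 27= 1725.38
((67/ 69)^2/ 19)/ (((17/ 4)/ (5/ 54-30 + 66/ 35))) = -0.33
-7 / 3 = -2.33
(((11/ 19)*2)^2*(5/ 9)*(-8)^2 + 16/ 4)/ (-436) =-0.12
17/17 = 1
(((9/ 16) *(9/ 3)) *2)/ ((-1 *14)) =-27/ 112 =-0.24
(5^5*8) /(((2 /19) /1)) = 237500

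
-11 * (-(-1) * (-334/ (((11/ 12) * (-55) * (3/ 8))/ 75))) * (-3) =480960/ 11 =43723.64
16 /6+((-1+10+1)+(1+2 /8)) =167 /12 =13.92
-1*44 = -44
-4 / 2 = -2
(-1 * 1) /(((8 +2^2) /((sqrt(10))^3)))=-5 * sqrt(10) /6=-2.64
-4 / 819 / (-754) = 2 / 308763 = 0.00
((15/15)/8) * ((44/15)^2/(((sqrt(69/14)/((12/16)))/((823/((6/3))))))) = 149.52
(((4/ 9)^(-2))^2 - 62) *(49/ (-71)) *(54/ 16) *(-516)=-1589080437/ 36352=-43713.70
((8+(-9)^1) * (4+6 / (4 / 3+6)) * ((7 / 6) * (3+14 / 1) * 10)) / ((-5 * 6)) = 6307 / 198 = 31.85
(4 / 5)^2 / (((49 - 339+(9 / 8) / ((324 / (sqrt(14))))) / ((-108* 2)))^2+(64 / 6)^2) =517133825998848* sqrt(14) / 250070722459285139804405+6923550862991892676608 / 1250353612296425699022025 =0.01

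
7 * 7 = 49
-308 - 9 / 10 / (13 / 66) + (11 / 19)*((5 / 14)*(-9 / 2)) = -10840819 / 34580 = -313.50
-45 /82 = -0.55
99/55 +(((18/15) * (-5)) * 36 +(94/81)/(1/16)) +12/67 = -5303617/27135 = -195.45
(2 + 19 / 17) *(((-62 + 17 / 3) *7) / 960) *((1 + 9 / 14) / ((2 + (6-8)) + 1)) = -206011 / 97920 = -2.10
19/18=1.06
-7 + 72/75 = -151/25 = -6.04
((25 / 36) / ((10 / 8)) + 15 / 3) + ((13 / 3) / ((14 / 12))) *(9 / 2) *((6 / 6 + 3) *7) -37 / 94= 400295 / 846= 473.16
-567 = -567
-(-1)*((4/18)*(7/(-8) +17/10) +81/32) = 1303/480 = 2.71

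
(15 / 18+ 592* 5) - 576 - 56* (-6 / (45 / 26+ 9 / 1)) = 149801 / 62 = 2416.15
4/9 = 0.44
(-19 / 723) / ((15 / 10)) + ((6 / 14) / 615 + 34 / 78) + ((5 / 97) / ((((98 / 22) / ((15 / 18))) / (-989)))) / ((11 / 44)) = -1036566410582 / 27474169905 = -37.73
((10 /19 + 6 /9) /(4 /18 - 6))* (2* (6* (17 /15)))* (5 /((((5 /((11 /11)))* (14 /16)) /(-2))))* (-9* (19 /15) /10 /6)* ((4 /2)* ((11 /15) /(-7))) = 0.26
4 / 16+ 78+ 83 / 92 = 3641 / 46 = 79.15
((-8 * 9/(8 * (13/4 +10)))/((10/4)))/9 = -8/265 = -0.03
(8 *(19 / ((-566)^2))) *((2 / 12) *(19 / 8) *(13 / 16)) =4693 / 30754176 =0.00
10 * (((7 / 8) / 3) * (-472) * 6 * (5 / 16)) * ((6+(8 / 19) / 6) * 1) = -1786225 / 114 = -15668.64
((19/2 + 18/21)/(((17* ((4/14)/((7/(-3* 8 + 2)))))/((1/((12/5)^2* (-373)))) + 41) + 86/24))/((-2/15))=-1141875/482774287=-0.00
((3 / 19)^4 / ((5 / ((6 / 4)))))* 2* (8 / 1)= 1944 / 651605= 0.00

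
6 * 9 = 54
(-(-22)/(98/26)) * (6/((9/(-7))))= -27.24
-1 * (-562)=562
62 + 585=647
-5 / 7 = -0.71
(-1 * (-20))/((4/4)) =20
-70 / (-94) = 35 / 47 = 0.74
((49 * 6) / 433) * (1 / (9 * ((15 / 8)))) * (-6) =-1568 / 6495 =-0.24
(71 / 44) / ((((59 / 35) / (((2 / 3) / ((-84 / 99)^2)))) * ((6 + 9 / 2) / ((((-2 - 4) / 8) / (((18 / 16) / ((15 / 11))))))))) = -1775 / 23128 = -0.08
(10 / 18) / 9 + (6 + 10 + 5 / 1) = 1706 / 81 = 21.06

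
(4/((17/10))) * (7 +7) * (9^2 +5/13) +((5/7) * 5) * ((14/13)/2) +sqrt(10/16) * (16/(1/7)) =28 * sqrt(10) +592905/221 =2771.37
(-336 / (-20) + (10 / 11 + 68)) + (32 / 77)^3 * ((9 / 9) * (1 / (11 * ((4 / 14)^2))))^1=43961298 / 512435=85.79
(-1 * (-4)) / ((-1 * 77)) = -4 / 77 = -0.05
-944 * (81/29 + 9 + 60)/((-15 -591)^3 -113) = 1965408/6453808741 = 0.00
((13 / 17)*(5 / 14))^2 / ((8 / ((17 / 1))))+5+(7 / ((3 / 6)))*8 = 3122977 / 26656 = 117.16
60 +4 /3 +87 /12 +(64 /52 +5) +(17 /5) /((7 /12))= 440309 /5460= 80.64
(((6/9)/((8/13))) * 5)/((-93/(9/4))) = -65/496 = -0.13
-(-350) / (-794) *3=-525 / 397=-1.32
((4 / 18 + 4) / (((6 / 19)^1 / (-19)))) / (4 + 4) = -6859 / 216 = -31.75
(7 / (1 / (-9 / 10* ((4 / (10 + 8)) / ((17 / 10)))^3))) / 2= -2800 / 397953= -0.01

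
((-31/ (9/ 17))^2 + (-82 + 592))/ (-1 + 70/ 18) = 319039/ 234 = 1363.41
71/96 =0.74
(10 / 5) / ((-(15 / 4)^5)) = -2048 / 759375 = -0.00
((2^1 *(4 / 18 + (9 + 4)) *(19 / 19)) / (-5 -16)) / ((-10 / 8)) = 136 / 135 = 1.01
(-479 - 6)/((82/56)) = -13580/41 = -331.22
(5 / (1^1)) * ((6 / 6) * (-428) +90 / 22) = -2119.55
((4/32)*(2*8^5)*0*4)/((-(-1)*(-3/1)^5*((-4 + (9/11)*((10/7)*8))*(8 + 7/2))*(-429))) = 0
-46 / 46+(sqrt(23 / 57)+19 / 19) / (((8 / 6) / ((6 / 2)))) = 5 / 4+3 * sqrt(1311) / 76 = 2.68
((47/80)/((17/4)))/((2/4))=47/170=0.28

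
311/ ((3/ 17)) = 5287/ 3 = 1762.33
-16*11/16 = -11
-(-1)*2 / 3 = 2 / 3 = 0.67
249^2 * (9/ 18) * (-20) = -620010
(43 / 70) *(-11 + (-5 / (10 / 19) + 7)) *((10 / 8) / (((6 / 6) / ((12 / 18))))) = -387 / 56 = -6.91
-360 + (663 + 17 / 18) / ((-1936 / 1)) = -12557231 / 34848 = -360.34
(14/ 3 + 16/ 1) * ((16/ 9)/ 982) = 0.04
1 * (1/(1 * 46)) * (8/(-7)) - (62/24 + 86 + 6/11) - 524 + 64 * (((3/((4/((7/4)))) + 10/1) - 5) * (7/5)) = -5053049/106260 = -47.55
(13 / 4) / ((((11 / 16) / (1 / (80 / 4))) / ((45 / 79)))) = 117 / 869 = 0.13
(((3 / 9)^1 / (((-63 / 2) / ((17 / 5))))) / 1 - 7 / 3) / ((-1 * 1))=2239 / 945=2.37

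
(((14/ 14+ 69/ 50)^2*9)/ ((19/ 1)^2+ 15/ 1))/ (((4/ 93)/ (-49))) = -580785093/ 3760000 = -154.46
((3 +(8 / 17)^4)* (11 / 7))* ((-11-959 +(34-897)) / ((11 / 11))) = -5134689417 / 584647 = -8782.55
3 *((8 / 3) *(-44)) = -352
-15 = -15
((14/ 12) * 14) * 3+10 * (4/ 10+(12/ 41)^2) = 90533/ 1681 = 53.86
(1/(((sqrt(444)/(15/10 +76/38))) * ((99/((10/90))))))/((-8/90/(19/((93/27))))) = -665 * sqrt(111)/605616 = -0.01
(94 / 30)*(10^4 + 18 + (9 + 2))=157121 / 5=31424.20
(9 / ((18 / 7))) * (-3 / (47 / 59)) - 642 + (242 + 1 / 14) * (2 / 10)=-606.77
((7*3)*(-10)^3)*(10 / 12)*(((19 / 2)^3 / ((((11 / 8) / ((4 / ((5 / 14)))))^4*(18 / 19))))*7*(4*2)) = -514461092311728128 / 131769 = -3904264981230.24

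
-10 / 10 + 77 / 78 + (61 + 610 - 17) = 51011 / 78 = 653.99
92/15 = 6.13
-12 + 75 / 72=-263 / 24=-10.96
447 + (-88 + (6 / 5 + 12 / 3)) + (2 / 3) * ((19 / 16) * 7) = 44369 / 120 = 369.74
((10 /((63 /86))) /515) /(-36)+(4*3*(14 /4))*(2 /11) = 4905211 /642411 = 7.64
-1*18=-18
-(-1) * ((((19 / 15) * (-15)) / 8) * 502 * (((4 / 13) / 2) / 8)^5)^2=22743361 / 2312881695184912384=0.00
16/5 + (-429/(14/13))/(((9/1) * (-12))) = 17359/2520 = 6.89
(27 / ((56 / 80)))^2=72900 / 49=1487.76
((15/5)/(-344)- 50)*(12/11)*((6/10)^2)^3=-37622961/14781250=-2.55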